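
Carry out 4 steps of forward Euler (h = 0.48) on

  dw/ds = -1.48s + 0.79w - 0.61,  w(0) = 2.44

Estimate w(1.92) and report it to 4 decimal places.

4.1948

Euler: w_{n+1} = w_n + h·f(s_n, w_n).
s=0.000000, w=2.440000: f=1.317600 → w ← 2.440000 + 0.48·1.317600 = 3.072448
s=0.480000, w=3.072448: f=1.106834 → w ← 3.072448 + 0.48·1.106834 = 3.603728
s=0.960000, w=3.603728: f=0.816145 → w ← 3.603728 + 0.48·0.816145 = 3.995478
s=1.440000, w=3.995478: f=0.415228 → w ← 3.995478 + 0.48·0.415228 = 4.194787
w(1.92) ≈ 4.1948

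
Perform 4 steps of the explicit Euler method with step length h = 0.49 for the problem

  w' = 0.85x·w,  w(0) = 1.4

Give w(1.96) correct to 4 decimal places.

3.8271

Euler: w_{n+1} = w_n + h·f(x_n, w_n).
x=0.000000, w=1.400000: f=0.000000 → w ← 1.400000 + 0.49·0.000000 = 1.400000
x=0.490000, w=1.400000: f=0.583100 → w ← 1.400000 + 0.49·0.583100 = 1.685719
x=0.980000, w=1.685719: f=1.404204 → w ← 1.685719 + 0.49·1.404204 = 2.373779
x=1.470000, w=2.373779: f=2.966037 → w ← 2.373779 + 0.49·2.966037 = 3.827137
w(1.96) ≈ 3.8271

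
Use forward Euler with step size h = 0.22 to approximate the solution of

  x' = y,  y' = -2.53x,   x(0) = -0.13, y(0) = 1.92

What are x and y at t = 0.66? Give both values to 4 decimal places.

Euler on (x,y): x_{n+1} = x_n + h·x', y_{n+1} = y_n + h·y'.
0.000000: (-0.130000, 1.920000); f=(1.920000, 0.328900) → (0.292400, 1.992358)
0.220000: (0.292400, 1.992358); f=(1.992358, -0.739772) → (0.730719, 1.829608)
0.440000: (0.730719, 1.829608); f=(1.829608, -1.848718) → (1.133233, 1.422890)
(x(0.66), y(0.66)) ≈ (1.1332, 1.4229)

1.1332, 1.4229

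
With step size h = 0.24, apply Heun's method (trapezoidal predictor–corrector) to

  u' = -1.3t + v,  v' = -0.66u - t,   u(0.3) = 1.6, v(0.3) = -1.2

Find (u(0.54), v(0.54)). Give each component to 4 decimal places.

Heun on (u,v): k1 = f(t_n, state_n); k2 = f(t_n + h, state_n + h·k1); state_{n+1} = state_n + (h/2)·(k1 + k2).
0.300000: (1.600000, -1.200000)
  k1 = (-1.590000, -1.356000)
  predictor → (1.218400, -1.525440)
  k2 = (-2.227440, -1.344144)
  → (1.141907, -1.524017)
(u(0.54), v(0.54)) ≈ (1.1419, -1.5240)

1.1419, -1.5240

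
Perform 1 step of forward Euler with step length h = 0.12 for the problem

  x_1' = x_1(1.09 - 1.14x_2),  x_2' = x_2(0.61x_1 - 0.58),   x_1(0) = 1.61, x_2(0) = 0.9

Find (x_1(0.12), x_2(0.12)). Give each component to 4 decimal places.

Euler on (x_1,x_2): x_1_{n+1} = x_1_n + h·x_1', x_2_{n+1} = x_2_n + h·x_2'.
0.000000: (1.610000, 0.900000); f=(0.103040, 0.361890) → (1.622365, 0.943427)
(x_1(0.12), x_2(0.12)) ≈ (1.6224, 0.9434)

1.6224, 0.9434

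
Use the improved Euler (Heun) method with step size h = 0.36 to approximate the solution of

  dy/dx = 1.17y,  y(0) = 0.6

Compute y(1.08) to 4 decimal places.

Heun: k1 = f(x_n, y_n); k2 = f(x_n + h, y_n + h·k1); y_{n+1} = y_n + (h/2)·(k1 + k2).
x=0.000000, y=0.600000:
  k1 = f(0.000000, 0.600000) = 0.702000
  k2 = f(0.360000, 0.852720) = 0.997682
  y ← 0.600000 + (0.36/2)·(0.702000 + 0.997682) = 0.905943
x=0.360000, y=0.905943:
  k1 = f(0.360000, 0.905943) = 1.059953
  k2 = f(0.720000, 1.287526) = 1.506405
  y ← 0.905943 + (0.36/2)·(1.059953 + 1.506405) = 1.367887
x=0.720000, y=1.367887:
  k1 = f(0.720000, 1.367887) = 1.600428
  k2 = f(1.080000, 1.944042) = 2.274529
  y ← 1.367887 + (0.36/2)·(1.600428 + 2.274529) = 2.065380
y(1.08) ≈ 2.0654

2.0654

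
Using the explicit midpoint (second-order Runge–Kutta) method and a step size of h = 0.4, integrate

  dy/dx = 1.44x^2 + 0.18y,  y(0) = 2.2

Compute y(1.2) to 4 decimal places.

3.5722

Midpoint: k1 = f(x_n, y_n); k2 = f(x_n + h/2, y_n + (h/2)·k1); y_{n+1} = y_n + h·k2.
x=0.000000, y=2.200000:
  k1 = f(0.000000, 2.200000) = 0.396000
  k2 = f(0.200000, 2.279200) = 0.467856
  y ← 2.200000 + 0.4·0.467856 = 2.387142
x=0.400000, y=2.387142:
  k1 = f(0.400000, 2.387142) = 0.660086
  k2 = f(0.600000, 2.519160) = 0.971849
  y ← 2.387142 + 0.4·0.971849 = 2.775882
x=0.800000, y=2.775882:
  k1 = f(0.800000, 2.775882) = 1.421259
  k2 = f(1.000000, 3.060134) = 1.990824
  y ← 2.775882 + 0.4·1.990824 = 3.572212
y(1.2) ≈ 3.5722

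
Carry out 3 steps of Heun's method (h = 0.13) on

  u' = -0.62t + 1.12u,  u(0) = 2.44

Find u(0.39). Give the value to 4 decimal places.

3.7175

Heun: k1 = f(t_n, u_n); k2 = f(t_n + h, u_n + h·k1); u_{n+1} = u_n + (h/2)·(k1 + k2).
t=0.000000, u=2.440000:
  k1 = f(0.000000, 2.440000) = 2.732800
  k2 = f(0.130000, 2.795264) = 3.050096
  u ← 2.440000 + (0.13/2)·(2.732800 + 3.050096) = 2.815888
t=0.130000, u=2.815888:
  k1 = f(0.130000, 2.815888) = 3.073195
  k2 = f(0.260000, 3.215404) = 3.440052
  u ← 2.815888 + (0.13/2)·(3.073195 + 3.440052) = 3.239249
t=0.260000, u=3.239249:
  k1 = f(0.260000, 3.239249) = 3.466759
  k2 = f(0.390000, 3.689928) = 3.890919
  u ← 3.239249 + (0.13/2)·(3.466759 + 3.890919) = 3.717498
u(0.39) ≈ 3.7175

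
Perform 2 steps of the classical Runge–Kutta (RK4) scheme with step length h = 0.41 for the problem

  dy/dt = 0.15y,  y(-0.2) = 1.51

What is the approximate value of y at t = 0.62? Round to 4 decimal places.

RK4: k1 = f(t_n, y_n); k2 = f(t_n + h/2, y_n + (h/2)·k1); k3 = f(t_n + h/2, y_n + (h/2)·k2); k4 = f(t_n + h, y_n + h·k3); y_{n+1} = y_n + (h/6)·(k1 + 2k2 + 2k3 + k4).
t=-0.200000, y=1.510000:
  k1 = f(-0.200000, 1.510000) = 0.226500
  k2 = f(0.005000, 1.556433) = 0.233465
  k3 = f(0.005000, 1.557860) = 0.233679
  k4 = f(0.210000, 1.605808) = 0.240871
  y ← 1.510000 + (0.41/6)·(k1 + 2k2 + 2k3 + k4) = 1.605780
t=0.210000, y=1.605780:
  k1 = f(0.210000, 1.605780) = 0.240867
  k2 = f(0.415000, 1.655158) = 0.248274
  k3 = f(0.415000, 1.656676) = 0.248501
  k4 = f(0.620000, 1.707666) = 0.256150
  y ← 1.605780 + (0.41/6)·(k1 + 2k2 + 2k3 + k4) = 1.707635
y(0.62) ≈ 1.7076

1.7076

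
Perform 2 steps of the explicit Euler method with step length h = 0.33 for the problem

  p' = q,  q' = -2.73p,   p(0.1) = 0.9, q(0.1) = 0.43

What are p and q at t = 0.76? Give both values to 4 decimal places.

0.9162, -1.3195

Euler on (p,q): p_{n+1} = p_n + h·p', q_{n+1} = q_n + h·q'.
0.100000: (0.900000, 0.430000); f=(0.430000, -2.457000) → (1.041900, -0.380810)
0.430000: (1.041900, -0.380810); f=(-0.380810, -2.844387) → (0.916233, -1.319458)
(p(0.76), q(0.76)) ≈ (0.9162, -1.3195)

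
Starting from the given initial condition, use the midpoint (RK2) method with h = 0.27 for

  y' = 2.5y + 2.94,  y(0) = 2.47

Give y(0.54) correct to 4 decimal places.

Midpoint: k1 = f(x_n, y_n); k2 = f(x_n + h/2, y_n + (h/2)·k1); y_{n+1} = y_n + h·k2.
x=0.000000, y=2.470000:
  k1 = f(0.000000, 2.470000) = 9.115000
  k2 = f(0.135000, 3.700525) = 12.191313
  y ← 2.470000 + 0.27·12.191313 = 5.761654
x=0.270000, y=5.761654:
  k1 = f(0.270000, 5.761654) = 17.344136
  k2 = f(0.405000, 8.103113) = 23.197782
  y ← 5.761654 + 0.27·23.197782 = 12.025055
y(0.54) ≈ 12.0251

12.0251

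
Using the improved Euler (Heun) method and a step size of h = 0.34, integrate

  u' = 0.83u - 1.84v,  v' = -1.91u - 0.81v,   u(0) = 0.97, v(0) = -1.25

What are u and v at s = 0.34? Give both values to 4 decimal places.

2.2641, -1.8391

Heun on (u,v): k1 = f(s_n, state_n); k2 = f(s_n + h, state_n + h·k1); state_{n+1} = state_n + (h/2)·(k1 + k2).
0.000000: (0.970000, -1.250000)
  k1 = (3.105100, -0.840200)
  predictor → (2.025734, -1.535668)
  k2 = (4.506988, -2.625261)
  → (2.264055, -1.839128)
(u(0.34), v(0.34)) ≈ (2.2641, -1.8391)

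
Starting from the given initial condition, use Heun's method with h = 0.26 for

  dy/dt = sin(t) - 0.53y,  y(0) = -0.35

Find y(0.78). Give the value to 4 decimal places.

Heun: k1 = f(t_n, y_n); k2 = f(t_n + h, y_n + h·k1); y_{n+1} = y_n + (h/2)·(k1 + k2).
t=0.000000, y=-0.350000:
  k1 = f(0.000000, -0.350000) = 0.185500
  k2 = f(0.260000, -0.301770) = 0.417019
  y ← -0.350000 + (0.26/2)·(0.185500 + 0.417019) = -0.271673
t=0.260000, y=-0.271673:
  k1 = f(0.260000, -0.271673) = 0.401067
  k2 = f(0.520000, -0.167395) = 0.585600
  y ← -0.271673 + (0.26/2)·(0.401067 + 0.585600) = -0.143406
t=0.520000, y=-0.143406:
  k1 = f(0.520000, -0.143406) = 0.572885
  k2 = f(0.780000, 0.005544) = 0.700341
  y ← -0.143406 + (0.26/2)·(0.572885 + 0.700341) = 0.022113
y(0.78) ≈ 0.0221

0.0221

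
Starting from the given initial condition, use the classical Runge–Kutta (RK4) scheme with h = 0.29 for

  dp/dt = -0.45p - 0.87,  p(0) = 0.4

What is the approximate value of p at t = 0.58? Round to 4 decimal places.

RK4: k1 = f(t_n, p_n); k2 = f(t_n + h/2, p_n + (h/2)·k1); k3 = f(t_n + h/2, p_n + (h/2)·k2); k4 = f(t_n + h, p_n + h·k3); p_{n+1} = p_n + (h/6)·(k1 + 2k2 + 2k3 + k4).
t=0.000000, p=0.400000:
  k1 = f(0.000000, 0.400000) = -1.050000
  k2 = f(0.145000, 0.247750) = -0.981488
  k3 = f(0.145000, 0.257684) = -0.985958
  k4 = f(0.290000, 0.114072) = -0.921332
  p ← 0.400000 + (0.29/6)·(k1 + 2k2 + 2k3 + k4) = 0.114533
t=0.290000, p=0.114533:
  k1 = f(0.290000, 0.114533) = -0.921540
  k2 = f(0.435000, -0.019091) = -0.861409
  k3 = f(0.435000, -0.010372) = -0.865333
  k4 = f(0.580000, -0.136414) = -0.808614
  p ← 0.114533 + (0.29/6)·(k1 + 2k2 + 2k3 + k4) = -0.136010
p(0.58) ≈ -0.1360

-0.1360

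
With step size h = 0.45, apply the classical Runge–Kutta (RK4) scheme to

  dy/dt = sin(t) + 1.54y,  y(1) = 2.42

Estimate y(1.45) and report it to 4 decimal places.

5.4343

RK4: k1 = f(t_n, y_n); k2 = f(t_n + h/2, y_n + (h/2)·k1); k3 = f(t_n + h/2, y_n + (h/2)·k2); k4 = f(t_n + h, y_n + h·k3); y_{n+1} = y_n + (h/6)·(k1 + 2k2 + 2k3 + k4).
t=1.000000, y=2.420000:
  k1 = f(1.000000, 2.420000) = 4.568271
  k2 = f(1.225000, 3.447861) = 6.250512
  k3 = f(1.225000, 3.826365) = 6.833408
  k4 = f(1.450000, 5.495034) = 9.455065
  y ← 2.420000 + (0.45/6)·(k1 + 2k2 + 2k3 + k4) = 5.434338
y(1.45) ≈ 5.4343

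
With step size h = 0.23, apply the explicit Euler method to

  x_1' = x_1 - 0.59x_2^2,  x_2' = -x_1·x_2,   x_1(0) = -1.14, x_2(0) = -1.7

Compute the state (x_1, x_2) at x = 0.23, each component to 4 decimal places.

Euler on (x_1,x_2): x_1_{n+1} = x_1_n + h·x_1', x_2_{n+1} = x_2_n + h·x_2'.
0.000000: (-1.140000, -1.700000); f=(-2.845100, -1.938000) → (-1.794373, -2.145740)
(x_1(0.23), x_2(0.23)) ≈ (-1.7944, -2.1457)

-1.7944, -2.1457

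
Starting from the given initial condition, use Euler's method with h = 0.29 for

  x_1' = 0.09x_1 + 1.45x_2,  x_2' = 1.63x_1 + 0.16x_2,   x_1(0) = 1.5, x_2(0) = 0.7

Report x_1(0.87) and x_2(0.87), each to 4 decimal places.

Euler on (x_1,x_2): x_1_{n+1} = x_1_n + h·x_1', x_2_{n+1} = x_2_n + h·x_2'.
0.000000: (1.500000, 0.700000); f=(1.150000, 2.557000) → (1.833500, 1.441530)
0.290000: (1.833500, 1.441530); f=(2.255233, 3.219250) → (2.487518, 2.375112)
0.580000: (2.487518, 2.375112); f=(3.667790, 4.434672) → (3.551177, 3.661167)
(x_1(0.87), x_2(0.87)) ≈ (3.5512, 3.6612)

3.5512, 3.6612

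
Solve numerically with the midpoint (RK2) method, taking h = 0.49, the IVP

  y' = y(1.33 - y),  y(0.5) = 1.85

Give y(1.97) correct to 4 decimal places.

Midpoint: k1 = f(t_n, y_n); k2 = f(t_n + h/2, y_n + (h/2)·k1); y_{n+1} = y_n + h·k2.
t=0.500000, y=1.850000:
  k1 = f(0.500000, 1.850000) = -0.962000
  k2 = f(0.745000, 1.614310) = -0.458964
  y ← 1.850000 + 0.49·(-0.458964) = 1.625107
t=0.990000, y=1.625107:
  k1 = f(0.990000, 1.625107) = -0.479581
  k2 = f(1.235000, 1.507610) = -0.267767
  y ← 1.625107 + 0.49·(-0.267767) = 1.493902
t=1.480000, y=1.493902:
  k1 = f(1.480000, 1.493902) = -0.244853
  k2 = f(1.725000, 1.433913) = -0.149002
  y ← 1.493902 + 0.49·(-0.149002) = 1.420891
y(1.97) ≈ 1.4209

1.4209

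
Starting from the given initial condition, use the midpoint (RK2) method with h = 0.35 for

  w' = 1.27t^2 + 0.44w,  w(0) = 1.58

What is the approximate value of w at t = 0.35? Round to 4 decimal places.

Midpoint: k1 = f(t_n, w_n); k2 = f(t_n + h/2, w_n + (h/2)·k1); w_{n+1} = w_n + h·k2.
t=0.000000, w=1.580000:
  k1 = f(0.000000, 1.580000) = 0.695200
  k2 = f(0.175000, 1.701660) = 0.787624
  w ← 1.580000 + 0.35·0.787624 = 1.855668
w(0.35) ≈ 1.8557

1.8557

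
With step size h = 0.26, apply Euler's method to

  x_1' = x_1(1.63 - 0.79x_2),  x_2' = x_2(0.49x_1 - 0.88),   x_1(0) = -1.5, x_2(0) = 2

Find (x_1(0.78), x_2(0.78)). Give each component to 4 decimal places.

-2.3168, 0.3630

Euler on (x_1,x_2): x_1_{n+1} = x_1_n + h·x_1', x_2_{n+1} = x_2_n + h·x_2'.
0.000000: (-1.500000, 2.000000); f=(-0.075000, -3.230000) → (-1.519500, 1.160200)
0.260000: (-1.519500, 1.160200); f=(-1.084075, -1.884809) → (-1.801360, 0.670150)
0.520000: (-1.801360, 0.670150); f=(-1.982543, -1.181250) → (-2.316821, 0.363025)
(x_1(0.78), x_2(0.78)) ≈ (-2.3168, 0.3630)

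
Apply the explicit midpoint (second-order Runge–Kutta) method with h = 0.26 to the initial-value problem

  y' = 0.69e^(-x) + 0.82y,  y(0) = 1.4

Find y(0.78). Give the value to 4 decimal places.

Midpoint: k1 = f(x_n, y_n); k2 = f(x_n + h/2, y_n + (h/2)·k1); y_{n+1} = y_n + h·k2.
x=0.000000, y=1.400000:
  k1 = f(0.000000, 1.400000) = 1.838000
  k2 = f(0.130000, 1.638940) = 1.949817
  y ← 1.400000 + 0.26·1.949817 = 1.906952
x=0.260000, y=1.906952:
  k1 = f(0.260000, 1.906952) = 2.095727
  k2 = f(0.390000, 2.179397) = 2.254275
  y ← 1.906952 + 0.26·2.254275 = 2.493064
x=0.520000, y=2.493064:
  k1 = f(0.520000, 2.493064) = 2.454531
  k2 = f(0.650000, 2.812153) = 2.666177
  y ← 2.493064 + 0.26·2.666177 = 3.186270
y(0.78) ≈ 3.1863

3.1863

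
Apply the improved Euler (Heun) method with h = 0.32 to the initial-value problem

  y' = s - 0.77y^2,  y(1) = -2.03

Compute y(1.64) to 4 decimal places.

-6.8568

Heun: k1 = f(s_n, y_n); k2 = f(s_n + h, y_n + h·k1); y_{n+1} = y_n + (h/2)·(k1 + k2).
s=1.000000, y=-2.030000:
  k1 = f(1.000000, -2.030000) = -2.173093
  k2 = f(1.320000, -2.725390) = -4.399367
  y ← -2.030000 + (0.32/2)·(-2.173093 + (-4.399367)) = -3.081594
s=1.320000, y=-3.081594:
  k1 = f(1.320000, -3.081594) = -5.992089
  k2 = f(1.640000, -4.999062) = -17.602778
  y ← -3.081594 + (0.32/2)·(-5.992089 + (-17.602778)) = -6.856772
y(1.64) ≈ -6.8568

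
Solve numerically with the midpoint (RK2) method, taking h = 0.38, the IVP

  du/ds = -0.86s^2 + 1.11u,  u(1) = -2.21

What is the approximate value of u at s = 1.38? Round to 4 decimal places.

Midpoint: k1 = f(s_n, u_n); k2 = f(s_n + h/2, u_n + (h/2)·k1); u_{n+1} = u_n + h·k2.
s=1.000000, u=-2.210000:
  k1 = f(1.000000, -2.210000) = -3.313100
  k2 = f(1.190000, -2.839489) = -4.369679
  u ← -2.210000 + 0.38·(-4.369679) = -3.870478
u(1.38) ≈ -3.8705

-3.8705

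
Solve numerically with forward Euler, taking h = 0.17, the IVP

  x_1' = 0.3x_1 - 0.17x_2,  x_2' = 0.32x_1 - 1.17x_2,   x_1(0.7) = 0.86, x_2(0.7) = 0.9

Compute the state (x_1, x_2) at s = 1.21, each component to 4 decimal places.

0.9272, 0.5800

Euler on (x_1,x_2): x_1_{n+1} = x_1_n + h·x_1', x_2_{n+1} = x_2_n + h·x_2'.
0.700000: (0.860000, 0.900000); f=(0.105000, -0.777800) → (0.877850, 0.767774)
0.870000: (0.877850, 0.767774); f=(0.132833, -0.617384) → (0.900432, 0.662819)
1.040000: (0.900432, 0.662819); f=(0.157450, -0.487360) → (0.927198, 0.579968)
(x_1(1.21), x_2(1.21)) ≈ (0.9272, 0.5800)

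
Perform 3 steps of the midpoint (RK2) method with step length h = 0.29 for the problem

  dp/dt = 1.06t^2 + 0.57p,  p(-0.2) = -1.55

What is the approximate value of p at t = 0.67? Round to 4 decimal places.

-2.4286

Midpoint: k1 = f(t_n, p_n); k2 = f(t_n + h/2, p_n + (h/2)·k1); p_{n+1} = p_n + h·k2.
t=-0.200000, p=-1.550000:
  k1 = f(-0.200000, -1.550000) = -0.841100
  k2 = f(-0.055000, -1.671960) = -0.949810
  p ← -1.550000 + 0.29·(-0.949810) = -1.825445
t=0.090000, p=-1.825445:
  k1 = f(0.090000, -1.825445) = -1.031918
  k2 = f(0.235000, -1.975073) = -1.067253
  p ← -1.825445 + 0.29·(-1.067253) = -2.134948
t=0.380000, p=-2.134948:
  k1 = f(0.380000, -2.134948) = -1.063857
  k2 = f(0.525000, -2.289208) = -1.012686
  p ← -2.134948 + 0.29·(-1.012686) = -2.428627
p(0.67) ≈ -2.4286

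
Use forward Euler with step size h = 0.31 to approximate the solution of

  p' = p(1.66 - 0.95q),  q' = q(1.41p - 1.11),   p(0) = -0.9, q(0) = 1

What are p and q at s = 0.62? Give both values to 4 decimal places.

-1.5783, 0.0462

Euler on (p,q): p_{n+1} = p_n + h·p', q_{n+1} = q_n + h·q'.
0.000000: (-0.900000, 1.000000); f=(-0.639000, -2.379000) → (-1.098090, 0.262510)
0.310000: (-1.098090, 0.262510); f=(-1.548983, -0.697832) → (-1.578275, 0.046182)
(p(0.62), q(0.62)) ≈ (-1.5783, 0.0462)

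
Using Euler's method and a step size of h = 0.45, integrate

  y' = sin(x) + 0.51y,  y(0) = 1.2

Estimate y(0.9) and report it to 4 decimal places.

2.0097

Euler: y_{n+1} = y_n + h·f(x_n, y_n).
x=0.000000, y=1.200000: f=0.612000 → y ← 1.200000 + 0.45·0.612000 = 1.475400
x=0.450000, y=1.475400: f=1.187420 → y ← 1.475400 + 0.45·1.187420 = 2.009739
y(0.9) ≈ 2.0097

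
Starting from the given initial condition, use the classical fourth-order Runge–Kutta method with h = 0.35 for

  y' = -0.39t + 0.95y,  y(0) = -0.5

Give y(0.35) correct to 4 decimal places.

RK4: k1 = f(t_n, y_n); k2 = f(t_n + h/2, y_n + (h/2)·k1); k3 = f(t_n + h/2, y_n + (h/2)·k2); k4 = f(t_n + h, y_n + h·k3); y_{n+1} = y_n + (h/6)·(k1 + 2k2 + 2k3 + k4).
t=0.000000, y=-0.500000:
  k1 = f(0.000000, -0.500000) = -0.475000
  k2 = f(0.175000, -0.583125) = -0.622219
  k3 = f(0.175000, -0.608888) = -0.646694
  k4 = f(0.350000, -0.726343) = -0.826526
  y ← -0.500000 + (0.35/6)·(k1 + 2k2 + 2k3 + k4) = -0.723962
y(0.35) ≈ -0.7240

-0.7240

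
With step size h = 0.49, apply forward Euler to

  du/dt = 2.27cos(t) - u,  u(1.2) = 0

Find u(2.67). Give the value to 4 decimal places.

-0.5991

Euler: u_{n+1} = u_n + h·f(t_n, u_n).
t=1.200000, u=0.000000: f=0.822552 → u ← 0.000000 + 0.49·0.822552 = 0.403051
t=1.690000, u=0.403051: f=-0.673002 → u ← 0.403051 + 0.49·(-0.673002) = 0.073279
t=2.180000, u=0.073279: f=-1.372206 → u ← 0.073279 + 0.49·(-1.372206) = -0.599102
u(2.67) ≈ -0.5991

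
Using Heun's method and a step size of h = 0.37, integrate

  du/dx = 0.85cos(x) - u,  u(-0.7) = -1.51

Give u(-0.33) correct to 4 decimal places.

-0.8301

Heun: k1 = f(x_n, u_n); k2 = f(x_n + h, u_n + h·k1); u_{n+1} = u_n + (h/2)·(k1 + k2).
x=-0.700000, u=-1.510000:
  k1 = f(-0.700000, -1.510000) = 2.160116
  k2 = f(-0.330000, -0.710757) = 1.514893
  u ← -1.510000 + (0.37/2)·(2.160116 + 1.514893) = -0.830123
u(-0.33) ≈ -0.8301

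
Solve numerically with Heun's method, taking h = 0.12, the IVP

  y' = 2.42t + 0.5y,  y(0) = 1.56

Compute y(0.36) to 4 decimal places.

2.0329

Heun: k1 = f(t_n, y_n); k2 = f(t_n + h, y_n + h·k1); y_{n+1} = y_n + (h/2)·(k1 + k2).
t=0.000000, y=1.560000:
  k1 = f(0.000000, 1.560000) = 0.780000
  k2 = f(0.120000, 1.653600) = 1.117200
  y ← 1.560000 + (0.12/2)·(0.780000 + 1.117200) = 1.673832
t=0.120000, y=1.673832:
  k1 = f(0.120000, 1.673832) = 1.127316
  k2 = f(0.240000, 1.809110) = 1.485355
  y ← 1.673832 + (0.12/2)·(1.127316 + 1.485355) = 1.830592
t=0.240000, y=1.830592:
  k1 = f(0.240000, 1.830592) = 1.496096
  k2 = f(0.360000, 2.010124) = 1.876262
  y ← 1.830592 + (0.12/2)·(1.496096 + 1.876262) = 2.032934
y(0.36) ≈ 2.0329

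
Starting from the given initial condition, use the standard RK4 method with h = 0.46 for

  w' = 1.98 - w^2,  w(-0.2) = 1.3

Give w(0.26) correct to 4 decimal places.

RK4: k1 = f(s_n, w_n); k2 = f(s_n + h/2, w_n + (h/2)·k1); k3 = f(s_n + h/2, w_n + (h/2)·k2); k4 = f(s_n + h, w_n + h·k3); w_{n+1} = w_n + (h/6)·(k1 + 2k2 + 2k3 + k4).
s=-0.200000, w=1.300000:
  k1 = f(-0.200000, 1.300000) = 0.290000
  k2 = f(0.030000, 1.366700) = 0.112131
  k3 = f(0.030000, 1.325790) = 0.222280
  k4 = f(0.260000, 1.402249) = 0.013698
  w ← 1.300000 + (0.46/6)·(k1 + 2k2 + 2k3 + k4) = 1.374560
w(0.26) ≈ 1.3746

1.3746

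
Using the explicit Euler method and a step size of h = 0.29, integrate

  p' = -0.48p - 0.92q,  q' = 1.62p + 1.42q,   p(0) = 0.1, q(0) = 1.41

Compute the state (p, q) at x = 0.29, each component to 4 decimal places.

-0.2901, 2.0376

Euler on (p,q): p_{n+1} = p_n + h·p', q_{n+1} = q_n + h·q'.
0.000000: (0.100000, 1.410000); f=(-1.345200, 2.164200) → (-0.290108, 2.037618)
(p(0.29), q(0.29)) ≈ (-0.2901, 2.0376)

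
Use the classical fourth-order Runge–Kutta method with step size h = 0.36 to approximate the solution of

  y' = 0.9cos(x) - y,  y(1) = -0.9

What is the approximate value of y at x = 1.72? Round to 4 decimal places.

-0.3628

RK4: k1 = f(x_n, y_n); k2 = f(x_n + h/2, y_n + (h/2)·k1); k3 = f(x_n + h/2, y_n + (h/2)·k2); k4 = f(x_n + h, y_n + h·k3); y_{n+1} = y_n + (h/6)·(k1 + 2k2 + 2k3 + k4).
x=1.000000, y=-0.900000:
  k1 = f(1.000000, -0.900000) = 1.386272
  k2 = f(1.180000, -0.650471) = 0.993303
  k3 = f(1.180000, -0.721205) = 1.064038
  k4 = f(1.360000, -0.516946) = 0.705261
  y ← -0.900000 + (0.36/6)·(k1 + 2k2 + 2k3 + k4) = -0.527627
x=1.360000, y=-0.527627:
  k1 = f(1.360000, -0.527627) = 0.715942
  k2 = f(1.540000, -0.398758) = 0.426470
  k3 = f(1.540000, -0.450862) = 0.478575
  k4 = f(1.720000, -0.355340) = 0.221555
  y ← -0.527627 + (0.36/6)·(k1 + 2k2 + 2k3 + k4) = -0.362772
y(1.72) ≈ -0.3628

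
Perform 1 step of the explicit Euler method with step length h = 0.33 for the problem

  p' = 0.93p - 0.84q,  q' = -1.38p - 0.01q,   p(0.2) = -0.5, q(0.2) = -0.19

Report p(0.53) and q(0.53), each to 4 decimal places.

Euler on (p,q): p_{n+1} = p_n + h·p', q_{n+1} = q_n + h·q'.
0.200000: (-0.500000, -0.190000); f=(-0.305400, 0.691900) → (-0.600782, 0.038327)
(p(0.53), q(0.53)) ≈ (-0.6008, 0.0383)

-0.6008, 0.0383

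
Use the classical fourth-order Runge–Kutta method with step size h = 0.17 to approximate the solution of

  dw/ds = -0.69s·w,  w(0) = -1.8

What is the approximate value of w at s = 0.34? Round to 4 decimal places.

-1.7296

RK4: k1 = f(s_n, w_n); k2 = f(s_n + h/2, w_n + (h/2)·k1); k3 = f(s_n + h/2, w_n + (h/2)·k2); k4 = f(s_n + h, w_n + h·k3); w_{n+1} = w_n + (h/6)·(k1 + 2k2 + 2k3 + k4).
s=0.000000, w=-1.800000:
  k1 = f(0.000000, -1.800000) = 0.000000
  k2 = f(0.085000, -1.800000) = 0.105570
  k3 = f(0.085000, -1.791027) = 0.105044
  k4 = f(0.170000, -1.782143) = 0.209045
  w ← -1.800000 + (0.17/6)·(k1 + 2k2 + 2k3 + k4) = -1.782142
s=0.170000, w=-1.782142:
  k1 = f(0.170000, -1.782142) = 0.209045
  k2 = f(0.255000, -1.764373) = 0.310442
  k3 = f(0.255000, -1.755755) = 0.308925
  k4 = f(0.340000, -1.729625) = 0.405770
  w ← -1.782142 + (0.17/6)·(k1 + 2k2 + 2k3 + k4) = -1.729625
w(0.34) ≈ -1.7296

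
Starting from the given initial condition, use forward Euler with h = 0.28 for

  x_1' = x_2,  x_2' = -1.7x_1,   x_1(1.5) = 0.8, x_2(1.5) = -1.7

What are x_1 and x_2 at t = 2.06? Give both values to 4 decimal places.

-0.2586, -2.2350

Euler on (x_1,x_2): x_1_{n+1} = x_1_n + h·x_1', x_2_{n+1} = x_2_n + h·x_2'.
1.500000: (0.800000, -1.700000); f=(-1.700000, -1.360000) → (0.324000, -2.080800)
1.780000: (0.324000, -2.080800); f=(-2.080800, -0.550800) → (-0.258624, -2.235024)
(x_1(2.06), x_2(2.06)) ≈ (-0.2586, -2.2350)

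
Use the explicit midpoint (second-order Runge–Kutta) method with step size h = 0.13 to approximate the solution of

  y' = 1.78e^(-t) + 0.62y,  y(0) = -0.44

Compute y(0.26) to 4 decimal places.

Midpoint: k1 = f(t_n, y_n); k2 = f(t_n + h/2, y_n + (h/2)·k1); y_{n+1} = y_n + h·k2.
t=0.000000, y=-0.440000:
  k1 = f(0.000000, -0.440000) = 1.507200
  k2 = f(0.065000, -0.342032) = 1.455920
  y ← -0.440000 + 0.13·1.455920 = -0.250730
t=0.130000, y=-0.250730:
  k1 = f(0.130000, -0.250730) = 1.407557
  k2 = f(0.195000, -0.159239) = 1.365917
  y ← -0.250730 + 0.13·1.365917 = -0.073161
y(0.26) ≈ -0.0732

-0.0732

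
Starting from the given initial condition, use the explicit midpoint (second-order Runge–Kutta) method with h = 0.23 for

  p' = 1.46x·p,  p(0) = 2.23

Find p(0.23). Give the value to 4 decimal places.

Midpoint: k1 = f(x_n, p_n); k2 = f(x_n + h/2, p_n + (h/2)·k1); p_{n+1} = p_n + h·k2.
x=0.000000, p=2.230000:
  k1 = f(0.000000, 2.230000) = 0.000000
  k2 = f(0.115000, 2.230000) = 0.374417
  p ← 2.230000 + 0.23·0.374417 = 2.316116
p(0.23) ≈ 2.3161

2.3161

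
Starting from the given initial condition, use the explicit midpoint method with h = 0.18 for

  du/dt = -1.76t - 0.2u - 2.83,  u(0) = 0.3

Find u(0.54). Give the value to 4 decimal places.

-1.4275

Midpoint: k1 = f(t_n, u_n); k2 = f(t_n + h/2, u_n + (h/2)·k1); u_{n+1} = u_n + h·k2.
t=0.000000, u=0.300000:
  k1 = f(0.000000, 0.300000) = -2.890000
  k2 = f(0.090000, 0.039900) = -2.996380
  u ← 0.300000 + 0.18·(-2.996380) = -0.239348
t=0.180000, u=-0.239348:
  k1 = f(0.180000, -0.239348) = -3.098930
  k2 = f(0.270000, -0.518252) = -3.201550
  u ← -0.239348 + 0.18·(-3.201550) = -0.815627
t=0.360000, u=-0.815627:
  k1 = f(0.360000, -0.815627) = -3.300475
  k2 = f(0.450000, -1.112670) = -3.399466
  u ← -0.815627 + 0.18·(-3.399466) = -1.427531
u(0.54) ≈ -1.4275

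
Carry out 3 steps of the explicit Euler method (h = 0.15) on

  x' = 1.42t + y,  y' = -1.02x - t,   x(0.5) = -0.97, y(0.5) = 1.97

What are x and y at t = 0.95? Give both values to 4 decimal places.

0.3523, 1.9316

Euler on (x,y): x_{n+1} = x_n + h·x', y_{n+1} = y_n + h·y'.
0.500000: (-0.970000, 1.970000); f=(2.680000, 0.489400) → (-0.568000, 2.043410)
0.650000: (-0.568000, 2.043410); f=(2.966410, -0.070640) → (-0.123039, 2.032814)
0.800000: (-0.123039, 2.032814); f=(3.168814, -0.674501) → (0.352284, 1.931639)
(x(0.95), y(0.95)) ≈ (0.3523, 1.9316)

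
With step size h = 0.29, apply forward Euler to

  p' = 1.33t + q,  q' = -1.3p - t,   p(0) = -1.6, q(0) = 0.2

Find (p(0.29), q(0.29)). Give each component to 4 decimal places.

Euler on (p,q): p_{n+1} = p_n + h·p', q_{n+1} = q_n + h·q'.
0.000000: (-1.600000, 0.200000); f=(0.200000, 2.080000) → (-1.542000, 0.803200)
(p(0.29), q(0.29)) ≈ (-1.5420, 0.8032)

-1.5420, 0.8032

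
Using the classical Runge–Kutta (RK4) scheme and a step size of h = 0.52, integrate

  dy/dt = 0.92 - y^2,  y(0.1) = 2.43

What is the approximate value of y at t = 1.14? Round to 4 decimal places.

RK4: k1 = f(t_n, y_n); k2 = f(t_n + h/2, y_n + (h/2)·k1); k3 = f(t_n + h/2, y_n + (h/2)·k2); k4 = f(t_n + h, y_n + h·k3); y_{n+1} = y_n + (h/6)·(k1 + 2k2 + 2k3 + k4).
t=0.100000, y=2.430000:
  k1 = f(0.100000, 2.430000) = -4.984900
  k2 = f(0.360000, 1.133926) = -0.365788
  k3 = f(0.360000, 2.334895) = -4.531735
  k4 = f(0.620000, 0.073498) = 0.914598
  y ← 2.430000 + (0.52/6)·(k1 + 2k2 + 2k3 + k4) = 1.228336
t=0.620000, y=1.228336:
  k1 = f(0.620000, 1.228336) = -0.588811
  k2 = f(0.880000, 1.075246) = -0.236153
  k3 = f(0.880000, 1.166937) = -0.441741
  k4 = f(1.140000, 0.998631) = -0.077264
  y ← 1.228336 + (0.52/6)·(k1 + 2k2 + 2k3 + k4) = 1.053108
y(1.14) ≈ 1.0531

1.0531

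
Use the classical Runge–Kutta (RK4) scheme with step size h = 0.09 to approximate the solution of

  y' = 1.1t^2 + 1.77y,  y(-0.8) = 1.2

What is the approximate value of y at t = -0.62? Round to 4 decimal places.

RK4: k1 = f(t_n, y_n); k2 = f(t_n + h/2, y_n + (h/2)·k1); k3 = f(t_n + h/2, y_n + (h/2)·k2); k4 = f(t_n + h, y_n + h·k3); y_{n+1} = y_n + (h/6)·(k1 + 2k2 + 2k3 + k4).
t=-0.800000, y=1.200000:
  k1 = f(-0.800000, 1.200000) = 2.828000
  k2 = f(-0.755000, 1.327260) = 2.976278
  k3 = f(-0.755000, 1.333932) = 2.988088
  k4 = f(-0.710000, 1.468928) = 3.154512
  y ← 1.200000 + (0.09/6)·(k1 + 2k2 + 2k3 + k4) = 1.468669
t=-0.710000, y=1.468669:
  k1 = f(-0.710000, 1.468669) = 3.154054
  k2 = f(-0.665000, 1.610601) = 3.337211
  k3 = f(-0.665000, 1.618843) = 3.351800
  k4 = f(-0.620000, 1.770331) = 3.556325
  y ← 1.468669 + (0.09/6)·(k1 + 2k2 + 2k3 + k4) = 1.769995
y(-0.62) ≈ 1.7700

1.7700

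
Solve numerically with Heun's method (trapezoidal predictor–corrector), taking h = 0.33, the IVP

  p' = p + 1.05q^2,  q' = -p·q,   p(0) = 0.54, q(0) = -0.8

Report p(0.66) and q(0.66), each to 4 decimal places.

1.4648, -0.4262

Heun on (p,q): k1 = f(t_n, state_n); k2 = f(t_n + h, state_n + h·k1); state_{n+1} = state_n + (h/2)·(k1 + k2).
0.000000: (0.540000, -0.800000)
  k1 = (1.212000, 0.432000)
  predictor → (0.939960, -0.657440)
  k2 = (1.393799, 0.617967)
  → (0.969957, -0.626755)
0.330000: (0.969957, -0.626755)
  k1 = (1.382420, 0.607926)
  predictor → (1.426155, -0.426140)
  k2 = (1.616830, 0.607742)
  → (1.464833, -0.426170)
(p(0.66), q(0.66)) ≈ (1.4648, -0.4262)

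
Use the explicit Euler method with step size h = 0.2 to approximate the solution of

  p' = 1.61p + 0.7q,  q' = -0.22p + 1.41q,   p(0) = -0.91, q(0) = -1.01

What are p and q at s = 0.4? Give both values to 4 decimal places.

Euler on (p,q): p_{n+1} = p_n + h·p', q_{n+1} = q_n + h·q'.
0.000000: (-0.910000, -1.010000); f=(-2.172100, -1.223900) → (-1.344420, -1.254780)
0.200000: (-1.344420, -1.254780); f=(-3.042862, -1.473467) → (-1.952992, -1.549473)
(p(0.4), q(0.4)) ≈ (-1.9530, -1.5495)

-1.9530, -1.5495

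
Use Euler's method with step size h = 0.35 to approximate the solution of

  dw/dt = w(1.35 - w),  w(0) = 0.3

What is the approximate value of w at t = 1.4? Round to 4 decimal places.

0.8580

Euler: w_{n+1} = w_n + h·f(t_n, w_n).
t=0.000000, w=0.300000: f=0.315000 → w ← 0.300000 + 0.35·0.315000 = 0.410250
t=0.350000, w=0.410250: f=0.385532 → w ← 0.410250 + 0.35·0.385532 = 0.545186
t=0.700000, w=0.545186: f=0.438773 → w ← 0.545186 + 0.35·0.438773 = 0.698757
t=1.050000, w=0.698757: f=0.455061 → w ← 0.698757 + 0.35·0.455061 = 0.858028
w(1.4) ≈ 0.8580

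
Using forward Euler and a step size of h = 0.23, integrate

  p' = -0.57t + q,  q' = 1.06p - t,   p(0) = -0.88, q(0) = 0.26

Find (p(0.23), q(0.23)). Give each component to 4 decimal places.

Euler on (p,q): p_{n+1} = p_n + h·p', q_{n+1} = q_n + h·q'.
0.000000: (-0.880000, 0.260000); f=(0.260000, -0.932800) → (-0.820200, 0.045456)
(p(0.23), q(0.23)) ≈ (-0.8202, 0.0455)

-0.8202, 0.0455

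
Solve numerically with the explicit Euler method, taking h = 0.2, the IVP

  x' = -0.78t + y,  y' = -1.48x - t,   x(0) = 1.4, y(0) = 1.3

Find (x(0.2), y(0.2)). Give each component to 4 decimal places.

Euler on (x,y): x_{n+1} = x_n + h·x', y_{n+1} = y_n + h·y'.
0.000000: (1.400000, 1.300000); f=(1.300000, -2.072000) → (1.660000, 0.885600)
(x(0.2), y(0.2)) ≈ (1.6600, 0.8856)

1.6600, 0.8856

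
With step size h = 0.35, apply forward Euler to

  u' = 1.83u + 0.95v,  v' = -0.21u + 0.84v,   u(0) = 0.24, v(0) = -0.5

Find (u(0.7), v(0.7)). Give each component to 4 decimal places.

0.1522, -0.8768

Euler on (u,v): u_{n+1} = u_n + h·u', v_{n+1} = v_n + h·v'.
0.000000: (0.240000, -0.500000); f=(-0.035800, -0.470400) → (0.227470, -0.664640)
0.350000: (0.227470, -0.664640); f=(-0.215138, -0.606066) → (0.152172, -0.876763)
(u(0.7), v(0.7)) ≈ (0.1522, -0.8768)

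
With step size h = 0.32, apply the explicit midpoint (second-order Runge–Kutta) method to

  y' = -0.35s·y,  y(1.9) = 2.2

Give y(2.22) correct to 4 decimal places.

Midpoint: k1 = f(s_n, y_n); k2 = f(s_n + h/2, y_n + (h/2)·k1); y_{n+1} = y_n + h·k2.
s=1.900000, y=2.200000:
  k1 = f(1.900000, 2.200000) = -1.463000
  k2 = f(2.060000, 1.965920) = -1.417428
  y ← 2.200000 + 0.32·(-1.417428) = 1.746423
y(2.22) ≈ 1.7464

1.7464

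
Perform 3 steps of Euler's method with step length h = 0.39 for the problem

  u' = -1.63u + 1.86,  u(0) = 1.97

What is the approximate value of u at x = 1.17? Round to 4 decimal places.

Euler: u_{n+1} = u_n + h·f(x_n, u_n).
x=0.000000, u=1.970000: f=-1.351100 → u ← 1.970000 + 0.39·(-1.351100) = 1.443071
x=0.390000, u=1.443071: f=-0.492206 → u ← 1.443071 + 0.39·(-0.492206) = 1.251111
x=0.780000, u=1.251111: f=-0.179311 → u ← 1.251111 + 0.39·(-0.179311) = 1.181180
u(1.17) ≈ 1.1812

1.1812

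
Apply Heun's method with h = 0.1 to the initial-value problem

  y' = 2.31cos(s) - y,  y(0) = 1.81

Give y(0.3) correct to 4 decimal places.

1.9291

Heun: k1 = f(s_n, y_n); k2 = f(s_n + h, y_n + h·k1); y_{n+1} = y_n + (h/2)·(k1 + k2).
s=0.000000, y=1.810000:
  k1 = f(0.000000, 1.810000) = 0.500000
  k2 = f(0.100000, 1.860000) = 0.438460
  y ← 1.810000 + (0.1/2)·(0.500000 + 0.438460) = 1.856923
s=0.100000, y=1.856923:
  k1 = f(0.100000, 1.856923) = 0.441537
  k2 = f(0.200000, 1.901077) = 0.362877
  y ← 1.856923 + (0.1/2)·(0.441537 + 0.362877) = 1.897144
s=0.200000, y=1.897144:
  k1 = f(0.200000, 1.897144) = 0.366810
  k2 = f(0.300000, 1.933825) = 0.273003
  y ← 1.897144 + (0.1/2)·(0.366810 + 0.273003) = 1.929134
y(0.3) ≈ 1.9291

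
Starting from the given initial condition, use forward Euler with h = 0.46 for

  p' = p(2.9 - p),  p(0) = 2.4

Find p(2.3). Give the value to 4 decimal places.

Euler: p_{n+1} = p_n + h·f(t_n, p_n).
t=0.000000, p=2.400000: f=1.200000 → p ← 2.400000 + 0.46·1.200000 = 2.952000
t=0.460000, p=2.952000: f=-0.153504 → p ← 2.952000 + 0.46·(-0.153504) = 2.881388
t=0.920000, p=2.881388: f=0.053628 → p ← 2.881388 + 0.46·0.053628 = 2.906057
t=1.380000, p=2.906057: f=-0.017602 → p ← 2.906057 + 0.46·(-0.017602) = 2.897960
t=1.840000, p=2.897960: f=0.005912 → p ← 2.897960 + 0.46·0.005912 = 2.900679
p(2.3) ≈ 2.9007

2.9007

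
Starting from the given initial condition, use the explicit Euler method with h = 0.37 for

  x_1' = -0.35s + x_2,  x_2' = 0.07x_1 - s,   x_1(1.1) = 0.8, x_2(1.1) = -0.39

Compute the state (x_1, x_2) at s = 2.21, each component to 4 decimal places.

-0.6862, -1.9868

Euler on (x_1,x_2): x_1_{n+1} = x_1_n + h·x_1', x_2_{n+1} = x_2_n + h·x_2'.
1.100000: (0.800000, -0.390000); f=(-0.775000, -1.044000) → (0.513250, -0.776280)
1.470000: (0.513250, -0.776280); f=(-1.290780, -1.434073) → (0.035661, -1.306887)
1.840000: (0.035661, -1.306887); f=(-1.950887, -1.837504) → (-0.686167, -1.986763)
(x_1(2.21), x_2(2.21)) ≈ (-0.6862, -1.9868)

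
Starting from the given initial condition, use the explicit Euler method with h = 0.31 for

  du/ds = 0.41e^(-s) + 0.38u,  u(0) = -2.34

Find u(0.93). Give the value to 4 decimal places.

-2.9368

Euler: u_{n+1} = u_n + h·f(s_n, u_n).
s=0.000000, u=-2.340000: f=-0.479200 → u ← -2.340000 + 0.31·(-0.479200) = -2.488552
s=0.310000, u=-2.488552: f=-0.644937 → u ← -2.488552 + 0.31·(-0.644937) = -2.688482
s=0.620000, u=-2.688482: f=-0.801066 → u ← -2.688482 + 0.31·(-0.801066) = -2.936813
u(0.93) ≈ -2.9368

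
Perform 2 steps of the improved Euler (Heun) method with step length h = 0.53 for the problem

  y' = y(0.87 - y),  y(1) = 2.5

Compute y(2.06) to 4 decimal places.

1.2000

Heun: k1 = f(s_n, y_n); k2 = f(s_n + h, y_n + h·k1); y_{n+1} = y_n + (h/2)·(k1 + k2).
s=1.000000, y=2.500000:
  k1 = f(1.000000, 2.500000) = -4.075000
  k2 = f(1.530000, 0.340250) = 0.180247
  y ← 2.500000 + (0.53/2)·(-4.075000 + 0.180247) = 1.467891
s=1.530000, y=1.467891:
  k1 = f(1.530000, 1.467891) = -0.877638
  k2 = f(2.060000, 1.002742) = -0.133107
  y ← 1.467891 + (0.53/2)·(-0.877638 + (-0.133107)) = 1.200043
y(2.06) ≈ 1.2000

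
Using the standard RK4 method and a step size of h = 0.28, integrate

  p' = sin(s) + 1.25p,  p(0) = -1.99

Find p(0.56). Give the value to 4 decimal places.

-3.8111

RK4: k1 = f(s_n, p_n); k2 = f(s_n + h/2, p_n + (h/2)·k1); k3 = f(s_n + h/2, p_n + (h/2)·k2); k4 = f(s_n + h, p_n + h·k3); p_{n+1} = p_n + (h/6)·(k1 + 2k2 + 2k3 + k4).
s=0.000000, p=-1.990000:
  k1 = f(0.000000, -1.990000) = -2.487500
  k2 = f(0.140000, -2.338250) = -2.783269
  k3 = f(0.140000, -2.379658) = -2.835029
  k4 = f(0.280000, -2.783808) = -3.203405
  p ← -1.990000 + (0.28/6)·(k1 + 2k2 + 2k3 + k4) = -2.779950
s=0.280000, p=-2.779950:
  k1 = f(0.280000, -2.779950) = -3.198582
  k2 = f(0.420000, -3.227752) = -3.626929
  k3 = f(0.420000, -3.287720) = -3.701890
  k4 = f(0.560000, -3.816479) = -4.239413
  p ← -2.779950 + (0.28/6)·(k1 + 2k2 + 2k3 + k4) = -3.811080
p(0.56) ≈ -3.8111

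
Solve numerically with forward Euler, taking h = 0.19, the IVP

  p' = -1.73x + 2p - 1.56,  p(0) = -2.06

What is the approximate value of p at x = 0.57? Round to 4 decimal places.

-6.8948

Euler: p_{n+1} = p_n + h·f(x_n, p_n).
x=0.000000, p=-2.060000: f=-5.680000 → p ← -2.060000 + 0.19·(-5.680000) = -3.139200
x=0.190000, p=-3.139200: f=-8.167100 → p ← -3.139200 + 0.19·(-8.167100) = -4.690949
x=0.380000, p=-4.690949: f=-11.599298 → p ← -4.690949 + 0.19·(-11.599298) = -6.894816
p(0.57) ≈ -6.8948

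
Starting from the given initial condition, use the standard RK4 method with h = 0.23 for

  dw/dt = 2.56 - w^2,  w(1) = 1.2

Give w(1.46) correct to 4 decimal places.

1.4980

RK4: k1 = f(t_n, w_n); k2 = f(t_n + h/2, w_n + (h/2)·k1); k3 = f(t_n + h/2, w_n + (h/2)·k2); k4 = f(t_n + h, w_n + h·k3); w_{n+1} = w_n + (h/6)·(k1 + 2k2 + 2k3 + k4).
t=1.000000, w=1.200000:
  k1 = f(1.000000, 1.200000) = 1.120000
  k2 = f(1.115000, 1.328800) = 0.794291
  k3 = f(1.115000, 1.291343) = 0.892432
  k4 = f(1.230000, 1.405259) = 0.585246
  w ← 1.200000 + (0.23/6)·(k1 + 2k2 + 2k3 + k4) = 1.394683
t=1.230000, w=1.394683:
  k1 = f(1.230000, 1.394683) = 0.614859
  k2 = f(1.345000, 1.465392) = 0.412626
  k3 = f(1.345000, 1.442135) = 0.480246
  k4 = f(1.460000, 1.505140) = 0.294554
  w ← 1.394683 + (0.23/6)·(k1 + 2k2 + 2k3 + k4) = 1.497998
w(1.46) ≈ 1.4980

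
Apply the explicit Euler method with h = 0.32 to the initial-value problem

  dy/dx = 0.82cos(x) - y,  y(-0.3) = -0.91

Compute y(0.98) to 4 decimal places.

Euler: y_{n+1} = y_n + h·f(x_n, y_n).
x=-0.300000, y=-0.910000: f=1.693376 → y ← -0.910000 + 0.32·1.693376 = -0.368120
x=0.020000, y=-0.368120: f=1.187956 → y ← -0.368120 + 0.32·1.187956 = 0.012026
x=0.340000, y=0.012026: f=0.761033 → y ← 0.012026 + 0.32·0.761033 = 0.255557
x=0.660000, y=0.255557: f=0.392237 → y ← 0.255557 + 0.32·0.392237 = 0.381072
y(0.98) ≈ 0.3811

0.3811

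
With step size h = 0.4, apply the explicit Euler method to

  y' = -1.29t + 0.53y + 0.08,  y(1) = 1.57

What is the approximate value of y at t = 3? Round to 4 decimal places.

Euler: y_{n+1} = y_n + h·f(t_n, y_n).
t=1.000000, y=1.570000: f=-0.377900 → y ← 1.570000 + 0.4·(-0.377900) = 1.418840
t=1.400000, y=1.418840: f=-0.974015 → y ← 1.418840 + 0.4·(-0.974015) = 1.029234
t=1.800000, y=1.029234: f=-1.696506 → y ← 1.029234 + 0.4·(-1.696506) = 0.350632
t=2.200000, y=0.350632: f=-2.572165 → y ← 0.350632 + 0.4·(-2.572165) = -0.678234
t=2.600000, y=-0.678234: f=-3.633464 → y ← -0.678234 + 0.4·(-3.633464) = -2.131620
y(3) ≈ -2.1316

-2.1316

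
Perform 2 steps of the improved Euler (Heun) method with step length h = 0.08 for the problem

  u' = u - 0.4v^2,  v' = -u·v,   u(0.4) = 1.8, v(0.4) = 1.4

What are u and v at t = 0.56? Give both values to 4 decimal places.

Heun on (u,v): k1 = f(t_n, state_n); k2 = f(t_n + h, state_n + h·k1); state_{n+1} = state_n + (h/2)·(k1 + k2).
0.400000: (1.800000, 1.400000)
  k1 = (1.016000, -2.520000)
  predictor → (1.881280, 1.198400)
  k2 = (1.306815, -2.254526)
  → (1.892913, 1.209019)
0.480000: (1.892913, 1.209019)
  k1 = (1.308222, -2.288567)
  predictor → (1.997570, 1.025934)
  k2 = (1.576554, -2.049375)
  → (2.008304, 1.035501)
(u(0.56), v(0.56)) ≈ (2.0083, 1.0355)

2.0083, 1.0355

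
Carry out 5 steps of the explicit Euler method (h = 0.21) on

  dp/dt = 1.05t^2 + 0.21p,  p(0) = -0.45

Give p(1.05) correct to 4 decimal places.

-0.2579

Euler: p_{n+1} = p_n + h·f(t_n, p_n).
t=0.000000, p=-0.450000: f=-0.094500 → p ← -0.450000 + 0.21·(-0.094500) = -0.469845
t=0.210000, p=-0.469845: f=-0.052362 → p ← -0.469845 + 0.21·(-0.052362) = -0.480841
t=0.420000, p=-0.480841: f=0.084243 → p ← -0.480841 + 0.21·0.084243 = -0.463150
t=0.630000, p=-0.463150: f=0.319483 → p ← -0.463150 + 0.21·0.319483 = -0.396058
t=0.840000, p=-0.396058: f=0.657708 → p ← -0.396058 + 0.21·0.657708 = -0.257940
p(1.05) ≈ -0.2579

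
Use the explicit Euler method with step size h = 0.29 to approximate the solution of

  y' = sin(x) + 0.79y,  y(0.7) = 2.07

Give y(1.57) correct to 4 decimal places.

Euler: y_{n+1} = y_n + h·f(x_n, y_n).
x=0.700000, y=2.070000: f=2.279518 → y ← 2.070000 + 0.29·2.279518 = 2.731060
x=0.990000, y=2.731060: f=2.993563 → y ← 2.731060 + 0.29·2.993563 = 3.599194
x=1.280000, y=3.599194: f=3.801379 → y ← 3.599194 + 0.29·3.801379 = 4.701593
y(1.57) ≈ 4.7016

4.7016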